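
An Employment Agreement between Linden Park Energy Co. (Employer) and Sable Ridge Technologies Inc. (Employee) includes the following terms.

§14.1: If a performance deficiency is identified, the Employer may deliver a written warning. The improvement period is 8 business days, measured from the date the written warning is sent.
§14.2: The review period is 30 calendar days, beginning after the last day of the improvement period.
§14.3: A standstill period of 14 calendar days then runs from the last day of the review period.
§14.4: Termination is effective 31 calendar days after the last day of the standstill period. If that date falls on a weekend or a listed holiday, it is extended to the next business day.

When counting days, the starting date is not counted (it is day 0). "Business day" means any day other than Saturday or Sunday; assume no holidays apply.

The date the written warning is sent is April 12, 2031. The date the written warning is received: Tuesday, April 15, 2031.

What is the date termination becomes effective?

July 7, 2031

From Saturday, April 12, 2031, 8 business days (Apr 14, Apr 15, Apr 16, Apr 17, Apr 18, Apr 21, Apr 22, Apr 23, skipping weekends) brings us to Wednesday, April 23, 2031, which is the last day of the improvement period.
The last day of the review period: April 23, 2031 + 30 days = May 23, 2031.
Adding 14 calendar days to May 23, 2031 gives June 6, 2031, which is the last day of the standstill period.
The date termination becomes effective: 31 calendar days after June 6, 2031 is July 7, 2031. July 7, 2031 is a Monday, so no roll-forward applies.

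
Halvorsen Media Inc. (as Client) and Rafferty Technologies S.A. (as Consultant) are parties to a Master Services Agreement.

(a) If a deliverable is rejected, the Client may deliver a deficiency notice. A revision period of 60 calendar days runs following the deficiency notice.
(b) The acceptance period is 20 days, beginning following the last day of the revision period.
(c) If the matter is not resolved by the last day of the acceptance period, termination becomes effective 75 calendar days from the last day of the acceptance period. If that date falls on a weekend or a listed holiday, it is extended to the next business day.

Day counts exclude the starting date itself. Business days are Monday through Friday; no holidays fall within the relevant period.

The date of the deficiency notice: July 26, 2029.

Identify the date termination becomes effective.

December 28, 2029

The last day of the revision period: July 26, 2029 + 60 days = September 24, 2029.
The last day of the acceptance period: 20 calendar days after September 24, 2029 is October 14, 2029.
Adding 75 calendar days to October 14, 2029 gives December 28, 2029, which is the date termination becomes effective. December 28, 2029 is a Friday, so no roll-forward applies.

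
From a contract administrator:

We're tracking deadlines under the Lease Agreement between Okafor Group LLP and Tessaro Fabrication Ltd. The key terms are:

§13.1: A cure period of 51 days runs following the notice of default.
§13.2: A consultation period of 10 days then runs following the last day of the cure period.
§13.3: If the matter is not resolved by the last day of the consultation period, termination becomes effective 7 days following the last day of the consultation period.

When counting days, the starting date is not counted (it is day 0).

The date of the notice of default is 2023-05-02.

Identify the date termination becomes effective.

2023-07-09

Adding 51 calendar days to 2023-05-02 gives 2023-06-22, which is the last day of the cure period.
Adding 10 calendar days to 2023-06-22 gives 2023-07-02, which is the last day of the consultation period.
Adding 7 calendar days to 2023-07-02 gives 2023-07-09, which is the date termination becomes effective.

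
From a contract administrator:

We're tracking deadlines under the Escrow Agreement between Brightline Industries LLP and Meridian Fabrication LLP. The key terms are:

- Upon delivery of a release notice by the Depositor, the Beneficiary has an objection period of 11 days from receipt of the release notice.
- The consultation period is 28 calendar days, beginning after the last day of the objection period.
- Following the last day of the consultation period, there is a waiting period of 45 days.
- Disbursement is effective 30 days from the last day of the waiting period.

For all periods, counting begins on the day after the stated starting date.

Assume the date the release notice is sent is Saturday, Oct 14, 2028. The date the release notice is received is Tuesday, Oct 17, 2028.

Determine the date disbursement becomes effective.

Feb 8, 2029

The last day of the objection period: 11 calendar days after Oct 17, 2028 is Oct 28, 2028.
Adding 28 calendar days to Oct 28, 2028 gives Nov 25, 2028, which is the last day of the consultation period.
The last day of the waiting period: 45 calendar days after Nov 25, 2028 is Jan 9, 2029.
The date disbursement becomes effective: 30 calendar days after Jan 9, 2029 is Feb 8, 2029.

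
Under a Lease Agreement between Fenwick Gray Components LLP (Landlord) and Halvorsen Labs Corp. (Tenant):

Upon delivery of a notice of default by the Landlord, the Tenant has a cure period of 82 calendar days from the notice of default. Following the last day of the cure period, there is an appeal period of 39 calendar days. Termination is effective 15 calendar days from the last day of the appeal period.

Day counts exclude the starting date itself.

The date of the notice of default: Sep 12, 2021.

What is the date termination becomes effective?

Jan 26, 2022

The last day of the cure period: 82 calendar days after Sep 12, 2021 is Dec 3, 2021.
Adding 39 calendar days to Dec 3, 2021 gives Jan 11, 2022, which is the last day of the appeal period.
The date termination becomes effective: Jan 11, 2022 + 15 days = Jan 26, 2022.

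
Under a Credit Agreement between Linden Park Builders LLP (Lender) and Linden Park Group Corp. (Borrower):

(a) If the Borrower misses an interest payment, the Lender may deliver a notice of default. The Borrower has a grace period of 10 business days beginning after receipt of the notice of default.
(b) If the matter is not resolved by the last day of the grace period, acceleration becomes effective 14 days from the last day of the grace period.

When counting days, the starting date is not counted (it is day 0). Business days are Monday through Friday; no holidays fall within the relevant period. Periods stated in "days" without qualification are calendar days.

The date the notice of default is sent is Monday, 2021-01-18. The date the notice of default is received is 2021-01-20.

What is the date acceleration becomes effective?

The last day of the grace period: 10 business days after Wednesday, 2021-01-20, skipping weekends — Jan 21, Jan 22, Jan 25, Jan 26, Jan 27, Jan 28, Jan 29, Feb 1, Feb 2, Feb 3 — lands on Wednesday, 2021-02-03.
The date acceleration becomes effective: 2021-02-03 + 14 days = 2021-02-17.

2021-02-17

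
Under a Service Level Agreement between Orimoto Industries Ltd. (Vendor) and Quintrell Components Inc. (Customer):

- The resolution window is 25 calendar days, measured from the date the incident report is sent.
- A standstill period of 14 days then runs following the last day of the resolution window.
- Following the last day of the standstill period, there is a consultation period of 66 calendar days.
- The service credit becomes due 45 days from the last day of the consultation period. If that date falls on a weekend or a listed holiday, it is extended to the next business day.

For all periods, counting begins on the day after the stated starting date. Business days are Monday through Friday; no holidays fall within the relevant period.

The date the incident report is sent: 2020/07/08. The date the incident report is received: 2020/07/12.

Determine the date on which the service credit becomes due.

Adding 25 calendar days to 2020/07/08 gives 2020/08/02, which is the last day of the resolution window.
The last day of the standstill period: 2020/08/02 + 14 days = 2020/08/16.
The last day of the consultation period: 66 calendar days after 2020/08/16 is 2020/10/21.
The date on which the service credit becomes due: 45 calendar days after 2020/10/21 is 2020/12/05. That falls on a Saturday, so it rolls to the next business day, Monday, 2020/12/07.

2020/12/07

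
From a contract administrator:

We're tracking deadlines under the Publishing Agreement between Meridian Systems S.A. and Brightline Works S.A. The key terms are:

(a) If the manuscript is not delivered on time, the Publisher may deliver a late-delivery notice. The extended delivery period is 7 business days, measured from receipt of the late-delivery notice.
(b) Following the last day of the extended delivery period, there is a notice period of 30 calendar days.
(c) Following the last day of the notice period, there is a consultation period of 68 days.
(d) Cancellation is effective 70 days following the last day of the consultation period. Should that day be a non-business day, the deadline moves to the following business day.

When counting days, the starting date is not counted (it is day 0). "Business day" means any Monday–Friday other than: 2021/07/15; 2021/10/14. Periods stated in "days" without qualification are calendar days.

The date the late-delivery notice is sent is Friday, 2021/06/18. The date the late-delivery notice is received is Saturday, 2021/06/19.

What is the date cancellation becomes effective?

2021/12/14

From Saturday, 2021/06/19, 7 business days (Jun 21, Jun 22, Jun 23, Jun 24, Jun 25, Jun 28, Jun 29, skipping weekends) brings us to Tuesday, 2021/06/29, which is the last day of the extended delivery period.
The last day of the notice period: 30 calendar days after 2021/06/29 is 2021/07/29.
Adding 68 calendar days to 2021/07/29 gives 2021/10/05, which is the last day of the consultation period.
The date cancellation becomes effective: 70 calendar days after 2021/10/05 is 2021/12/14. 2021/12/14 is a Tuesday and is not a listed holiday, so no roll-forward applies.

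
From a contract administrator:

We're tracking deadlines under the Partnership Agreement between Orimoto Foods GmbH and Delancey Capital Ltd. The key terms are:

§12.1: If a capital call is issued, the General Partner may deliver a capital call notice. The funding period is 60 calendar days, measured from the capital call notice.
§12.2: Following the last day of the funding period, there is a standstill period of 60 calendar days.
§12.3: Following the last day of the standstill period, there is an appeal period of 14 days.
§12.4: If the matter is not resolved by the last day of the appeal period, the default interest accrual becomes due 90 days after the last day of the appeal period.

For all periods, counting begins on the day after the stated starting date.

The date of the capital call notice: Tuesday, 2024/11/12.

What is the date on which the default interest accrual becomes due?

2025/06/24

Adding 60 calendar days to 2024/11/12 gives 2025/01/11, which is the last day of the funding period.
Adding 60 calendar days to 2025/01/11 gives 2025/03/12, which is the last day of the standstill period.
The last day of the appeal period: 2025/03/12 + 14 days = 2025/03/26.
The date on which the default interest accrual becomes due: 90 calendar days after 2025/03/26 is 2025/06/24.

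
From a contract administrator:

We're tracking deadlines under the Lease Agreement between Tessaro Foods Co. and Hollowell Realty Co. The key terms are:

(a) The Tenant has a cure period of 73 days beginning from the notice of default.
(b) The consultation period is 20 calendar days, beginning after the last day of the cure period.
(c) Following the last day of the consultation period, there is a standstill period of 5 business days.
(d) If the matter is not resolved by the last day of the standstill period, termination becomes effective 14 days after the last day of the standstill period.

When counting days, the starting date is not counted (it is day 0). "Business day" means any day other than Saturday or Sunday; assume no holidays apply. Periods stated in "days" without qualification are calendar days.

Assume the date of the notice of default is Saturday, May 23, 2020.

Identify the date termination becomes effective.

September 14, 2020

The last day of the cure period: May 23, 2020 + 73 days = August 4, 2020.
The last day of the consultation period: August 4, 2020 + 20 days = August 24, 2020.
The last day of the standstill period: 5 business days after Monday, August 24, 2020, skipping weekends — Aug 25, Aug 26, Aug 27, Aug 28, Aug 31 — lands on Monday, August 31, 2020.
The date termination becomes effective: August 31, 2020 + 14 days = September 14, 2020.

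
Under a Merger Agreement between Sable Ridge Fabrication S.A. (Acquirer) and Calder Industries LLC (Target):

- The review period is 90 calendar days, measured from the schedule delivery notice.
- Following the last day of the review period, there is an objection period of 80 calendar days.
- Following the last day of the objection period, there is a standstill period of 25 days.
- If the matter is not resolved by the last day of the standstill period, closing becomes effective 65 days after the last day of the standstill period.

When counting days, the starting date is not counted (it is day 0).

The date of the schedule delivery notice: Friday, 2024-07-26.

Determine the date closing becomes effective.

2025-04-12

Adding 90 calendar days to 2024-07-26 gives 2024-10-24, which is the last day of the review period.
Adding 80 calendar days to 2024-10-24 gives 2025-01-12, which is the last day of the objection period.
The last day of the standstill period: 25 calendar days after 2025-01-12 is 2025-02-06.
The date closing becomes effective: 2025-02-06 + 65 days = 2025-04-12.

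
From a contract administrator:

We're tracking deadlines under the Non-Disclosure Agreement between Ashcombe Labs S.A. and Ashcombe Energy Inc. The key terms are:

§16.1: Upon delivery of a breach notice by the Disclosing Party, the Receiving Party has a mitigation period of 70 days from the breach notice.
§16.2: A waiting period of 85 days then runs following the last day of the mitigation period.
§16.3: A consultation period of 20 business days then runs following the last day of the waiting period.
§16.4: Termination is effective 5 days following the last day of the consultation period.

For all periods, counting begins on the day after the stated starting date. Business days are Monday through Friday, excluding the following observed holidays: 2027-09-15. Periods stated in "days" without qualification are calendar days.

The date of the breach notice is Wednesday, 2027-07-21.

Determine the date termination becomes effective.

2028-01-25

The last day of the mitigation period: 70 calendar days after 2027-07-21 is 2027-09-29.
Adding 85 calendar days to 2027-09-29 gives 2027-12-23, which is the last day of the waiting period.
The last day of the consultation period: counting 20 business days from Thursday, 2027-12-23 (Dec 24, Dec 27, Dec 28, Dec 29, …, Jan 18, Jan 19, Jan 20, skipping weekends) reaches Thursday, 2028-01-20.
Adding 5 calendar days to 2028-01-20 gives 2028-01-25, which is the date termination becomes effective.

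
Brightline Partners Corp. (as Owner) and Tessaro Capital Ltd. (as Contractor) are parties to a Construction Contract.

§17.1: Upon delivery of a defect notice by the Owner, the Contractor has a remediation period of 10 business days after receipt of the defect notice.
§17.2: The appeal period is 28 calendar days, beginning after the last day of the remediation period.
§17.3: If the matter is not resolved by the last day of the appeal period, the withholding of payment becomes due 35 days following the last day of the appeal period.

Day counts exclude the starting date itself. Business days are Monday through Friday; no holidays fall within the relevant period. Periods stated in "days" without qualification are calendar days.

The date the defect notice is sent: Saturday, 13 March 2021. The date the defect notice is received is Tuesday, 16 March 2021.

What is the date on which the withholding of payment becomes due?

The last day of the remediation period: 10 business days after Tuesday, 16 March 2021, skipping weekends — Mar 17, Mar 18, Mar 19, Mar 22, Mar 23, Mar 24, Mar 25, Mar 26, Mar 29, Mar 30 — lands on Tuesday, 30 March 2021.
Adding 28 calendar days to 30 March 2021 gives 27 April 2021, which is the last day of the appeal period.
Adding 35 calendar days to 27 April 2021 gives 1 June 2021, which is the date on which the withholding of payment becomes due.

1 June 2021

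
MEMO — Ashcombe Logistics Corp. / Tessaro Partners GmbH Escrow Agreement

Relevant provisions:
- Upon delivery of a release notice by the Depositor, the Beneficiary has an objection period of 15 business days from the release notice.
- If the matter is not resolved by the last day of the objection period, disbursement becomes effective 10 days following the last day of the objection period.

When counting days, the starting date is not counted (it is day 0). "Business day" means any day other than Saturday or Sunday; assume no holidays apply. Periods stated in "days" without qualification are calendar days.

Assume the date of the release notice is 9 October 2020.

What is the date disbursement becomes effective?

9 November 2020

The last day of the objection period: counting 15 business days from Friday, 9 October 2020 (Oct 12, Oct 13, Oct 14, Oct 15, …, Oct 28, Oct 29, Oct 30, skipping weekends) reaches Friday, 30 October 2020.
The date disbursement becomes effective: 10 calendar days after 30 October 2020 is 9 November 2020.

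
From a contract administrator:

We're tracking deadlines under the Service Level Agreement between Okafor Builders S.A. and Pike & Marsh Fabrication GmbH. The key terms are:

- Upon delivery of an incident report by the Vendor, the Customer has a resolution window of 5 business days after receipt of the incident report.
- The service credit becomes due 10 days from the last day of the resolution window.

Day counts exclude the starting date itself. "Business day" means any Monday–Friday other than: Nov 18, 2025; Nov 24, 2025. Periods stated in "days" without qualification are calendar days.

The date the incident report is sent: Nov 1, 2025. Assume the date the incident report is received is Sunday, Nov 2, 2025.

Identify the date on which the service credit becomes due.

The last day of the resolution window: counting 5 business days from Sunday, Nov 2, 2025 (Nov 3, Nov 4, Nov 5, Nov 6, Nov 7, skipping weekends) reaches Friday, Nov 7, 2025.
The date on which the service credit becomes due: Nov 7, 2025 + 10 days = Nov 17, 2025.

Nov 17, 2025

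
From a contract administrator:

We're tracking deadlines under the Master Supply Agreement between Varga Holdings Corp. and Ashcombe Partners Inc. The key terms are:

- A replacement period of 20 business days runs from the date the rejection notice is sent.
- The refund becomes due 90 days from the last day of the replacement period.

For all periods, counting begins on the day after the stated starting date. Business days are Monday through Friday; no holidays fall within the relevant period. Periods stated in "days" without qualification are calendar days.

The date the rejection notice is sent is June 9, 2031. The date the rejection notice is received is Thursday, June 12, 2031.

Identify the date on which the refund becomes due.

From Monday, June 9, 2031, 20 business days (Jun 10, Jun 11, Jun 12, Jun 13, …, Jul 3, Jul 4, Jul 7, skipping weekends) brings us to Monday, July 7, 2031, which is the last day of the replacement period.
Adding 90 calendar days to July 7, 2031 gives October 5, 2031, which is the date on which the refund becomes due.

October 5, 2031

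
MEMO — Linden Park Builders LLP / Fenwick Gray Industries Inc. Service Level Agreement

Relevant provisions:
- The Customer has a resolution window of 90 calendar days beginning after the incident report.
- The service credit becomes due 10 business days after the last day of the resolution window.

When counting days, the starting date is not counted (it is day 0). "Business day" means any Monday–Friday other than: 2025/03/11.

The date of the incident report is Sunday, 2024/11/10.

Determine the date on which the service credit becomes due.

Adding 90 calendar days to 2024/11/10 gives 2025/02/08, which is the last day of the resolution window.
The date on which the service credit becomes due: counting 10 business days from Saturday, 2025/02/08 (Feb 10, Feb 11, Feb 12, Feb 13, Feb 14, Feb 17, Feb 18, Feb 19, Feb 20, Feb 21, skipping weekends) reaches Friday, 2025/02/21.

2025/02/21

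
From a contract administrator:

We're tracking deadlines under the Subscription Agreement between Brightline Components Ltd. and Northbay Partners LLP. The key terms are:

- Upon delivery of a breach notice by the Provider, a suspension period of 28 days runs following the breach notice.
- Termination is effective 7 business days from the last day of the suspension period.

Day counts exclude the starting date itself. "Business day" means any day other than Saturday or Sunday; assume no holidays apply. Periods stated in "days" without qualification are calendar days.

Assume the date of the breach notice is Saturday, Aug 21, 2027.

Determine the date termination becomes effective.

Adding 28 calendar days to Aug 21, 2027 gives Sep 18, 2027, which is the last day of the suspension period.
From Saturday, Sep 18, 2027, 7 business days (Sep 20, Sep 21, Sep 22, Sep 23, Sep 24, Sep 27, Sep 28, skipping weekends) brings us to Tuesday, Sep 28, 2027, which is the date termination becomes effective.

Sep 28, 2027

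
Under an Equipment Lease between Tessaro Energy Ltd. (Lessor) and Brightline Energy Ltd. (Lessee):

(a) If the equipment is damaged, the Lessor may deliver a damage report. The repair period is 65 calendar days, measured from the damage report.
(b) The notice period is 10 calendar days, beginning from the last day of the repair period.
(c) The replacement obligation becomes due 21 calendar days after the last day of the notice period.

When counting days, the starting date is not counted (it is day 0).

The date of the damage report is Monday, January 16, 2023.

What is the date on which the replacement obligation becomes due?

April 22, 2023

The last day of the repair period: January 16, 2023 + 65 days = March 22, 2023.
Adding 10 calendar days to March 22, 2023 gives April 1, 2023, which is the last day of the notice period.
Adding 21 calendar days to April 1, 2023 gives April 22, 2023, which is the date on which the replacement obligation becomes due.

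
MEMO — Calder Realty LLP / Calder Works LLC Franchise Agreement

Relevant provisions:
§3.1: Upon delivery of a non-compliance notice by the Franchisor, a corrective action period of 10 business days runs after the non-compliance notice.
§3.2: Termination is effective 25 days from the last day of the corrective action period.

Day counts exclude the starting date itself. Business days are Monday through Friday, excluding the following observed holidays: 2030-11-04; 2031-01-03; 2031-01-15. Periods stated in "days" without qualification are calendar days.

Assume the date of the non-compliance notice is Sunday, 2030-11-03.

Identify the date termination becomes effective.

2030-12-13

From Sunday, 2030-11-03, 10 business days (Nov 5, Nov 6, Nov 7, Nov 8, Nov 11, Nov 12, Nov 13, Nov 14, Nov 15, Nov 18, skipping weekends and the listed holiday on Nov 4) brings us to Monday, 2030-11-18, which is the last day of the corrective action period.
The date termination becomes effective: 25 calendar days after 2030-11-18 is 2030-12-13.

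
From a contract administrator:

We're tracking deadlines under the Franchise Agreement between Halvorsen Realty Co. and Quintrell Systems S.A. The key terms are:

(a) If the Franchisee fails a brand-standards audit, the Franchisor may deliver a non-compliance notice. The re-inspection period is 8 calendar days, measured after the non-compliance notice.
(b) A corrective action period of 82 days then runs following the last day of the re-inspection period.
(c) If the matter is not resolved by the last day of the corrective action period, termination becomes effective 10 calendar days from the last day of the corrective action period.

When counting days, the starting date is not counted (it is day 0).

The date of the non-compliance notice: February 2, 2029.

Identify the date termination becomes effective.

May 13, 2029

The last day of the re-inspection period: 8 calendar days after February 2, 2029 is February 10, 2029.
The last day of the corrective action period: February 10, 2029 + 82 days = May 3, 2029.
The date termination becomes effective: 10 calendar days after May 3, 2029 is May 13, 2029.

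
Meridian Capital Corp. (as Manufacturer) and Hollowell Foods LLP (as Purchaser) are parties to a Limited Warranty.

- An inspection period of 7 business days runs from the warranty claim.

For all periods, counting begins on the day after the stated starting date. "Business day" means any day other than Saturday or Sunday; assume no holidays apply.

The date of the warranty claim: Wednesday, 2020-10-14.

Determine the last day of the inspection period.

From Wednesday, 2020-10-14, 7 business days (Oct 15, Oct 16, Oct 19, Oct 20, Oct 21, Oct 22, Oct 23, skipping weekends) brings us to Friday, 2020-10-23, which is the last day of the inspection period.

2020-10-23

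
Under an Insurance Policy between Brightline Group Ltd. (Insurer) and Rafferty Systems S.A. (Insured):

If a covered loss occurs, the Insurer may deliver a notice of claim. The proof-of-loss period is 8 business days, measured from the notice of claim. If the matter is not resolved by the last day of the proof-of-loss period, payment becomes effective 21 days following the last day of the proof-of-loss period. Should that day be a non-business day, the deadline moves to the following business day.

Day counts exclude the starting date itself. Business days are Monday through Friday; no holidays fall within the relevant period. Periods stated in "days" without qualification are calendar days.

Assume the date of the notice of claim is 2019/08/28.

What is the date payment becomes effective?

2019/09/30

The last day of the proof-of-loss period: counting 8 business days from Wednesday, 2019/08/28 (Aug 29, Aug 30, Sep 2, Sep 3, Sep 4, Sep 5, Sep 6, Sep 9, skipping weekends) reaches Monday, 2019/09/09.
The date payment becomes effective: 21 calendar days after 2019/09/09 is 2019/09/30. 2019/09/30 is a Monday, so no roll-forward applies.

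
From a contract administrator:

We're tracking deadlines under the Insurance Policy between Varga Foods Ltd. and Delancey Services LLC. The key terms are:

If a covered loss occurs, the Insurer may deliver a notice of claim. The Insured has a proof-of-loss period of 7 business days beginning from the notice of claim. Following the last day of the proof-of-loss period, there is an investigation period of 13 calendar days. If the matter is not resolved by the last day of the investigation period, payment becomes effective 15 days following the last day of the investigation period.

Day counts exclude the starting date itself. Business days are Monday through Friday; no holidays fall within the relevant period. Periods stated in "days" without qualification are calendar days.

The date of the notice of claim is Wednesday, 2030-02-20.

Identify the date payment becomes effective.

The last day of the proof-of-loss period: 7 business days after Wednesday, 2030-02-20, skipping weekends — Feb 21, Feb 22, Feb 25, Feb 26, Feb 27, Feb 28, Mar 1 — lands on Friday, 2030-03-01.
The last day of the investigation period: 13 calendar days after 2030-03-01 is 2030-03-14.
Adding 15 calendar days to 2030-03-14 gives 2030-03-29, which is the date payment becomes effective.

2030-03-29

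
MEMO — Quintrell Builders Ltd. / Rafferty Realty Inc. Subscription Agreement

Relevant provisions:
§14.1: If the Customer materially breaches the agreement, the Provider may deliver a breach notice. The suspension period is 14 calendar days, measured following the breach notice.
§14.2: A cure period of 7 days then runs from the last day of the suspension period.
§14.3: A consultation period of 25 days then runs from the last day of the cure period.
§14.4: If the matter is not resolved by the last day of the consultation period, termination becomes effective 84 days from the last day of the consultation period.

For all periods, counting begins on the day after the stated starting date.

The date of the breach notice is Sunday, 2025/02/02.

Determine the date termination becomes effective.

Adding 14 calendar days to 2025/02/02 gives 2025/02/16, which is the last day of the suspension period.
Adding 7 calendar days to 2025/02/16 gives 2025/02/23, which is the last day of the cure period.
The last day of the consultation period: 2025/02/23 + 25 days = 2025/03/20.
The date termination becomes effective: 84 calendar days after 2025/03/20 is 2025/06/12.

2025/06/12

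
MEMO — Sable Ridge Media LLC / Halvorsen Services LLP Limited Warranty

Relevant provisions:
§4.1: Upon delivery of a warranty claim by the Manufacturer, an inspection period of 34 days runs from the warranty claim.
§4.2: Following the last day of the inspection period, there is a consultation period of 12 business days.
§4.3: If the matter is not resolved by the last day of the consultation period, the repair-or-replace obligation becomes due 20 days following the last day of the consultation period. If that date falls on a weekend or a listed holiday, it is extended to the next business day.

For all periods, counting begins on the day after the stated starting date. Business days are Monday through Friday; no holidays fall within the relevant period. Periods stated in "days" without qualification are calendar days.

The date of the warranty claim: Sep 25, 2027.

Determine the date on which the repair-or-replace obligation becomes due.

Dec 6, 2027

Adding 34 calendar days to Sep 25, 2027 gives Oct 29, 2027, which is the last day of the inspection period.
From Friday, Oct 29, 2027, 12 business days (Nov 1, Nov 2, Nov 3, Nov 4, …, Nov 12, Nov 15, Nov 16, skipping weekends) brings us to Tuesday, Nov 16, 2027, which is the last day of the consultation period.
The date on which the repair-or-replace obligation becomes due: Nov 16, 2027 + 20 days = Dec 6, 2027. Dec 6, 2027 is a Monday, so no roll-forward applies.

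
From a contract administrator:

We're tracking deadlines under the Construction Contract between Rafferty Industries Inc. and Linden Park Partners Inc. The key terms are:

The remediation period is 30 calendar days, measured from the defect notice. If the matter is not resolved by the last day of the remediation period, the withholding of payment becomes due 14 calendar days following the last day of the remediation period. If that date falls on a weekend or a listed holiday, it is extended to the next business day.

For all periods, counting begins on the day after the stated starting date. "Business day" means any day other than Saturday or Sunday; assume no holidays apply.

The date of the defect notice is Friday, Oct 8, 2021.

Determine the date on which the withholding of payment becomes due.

Adding 30 calendar days to Oct 8, 2021 gives Nov 7, 2021, which is the last day of the remediation period.
The date on which the withholding of payment becomes due: 14 calendar days after Nov 7, 2021 is Nov 21, 2021. That falls on a Sunday, so it rolls to the next business day, Monday, Nov 22, 2021.

Nov 22, 2021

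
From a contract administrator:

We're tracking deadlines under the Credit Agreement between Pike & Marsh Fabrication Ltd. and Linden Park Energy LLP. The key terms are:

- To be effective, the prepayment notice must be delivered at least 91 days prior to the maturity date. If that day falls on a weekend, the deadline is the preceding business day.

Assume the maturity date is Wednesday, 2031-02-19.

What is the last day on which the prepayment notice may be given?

2030-11-20

2031-02-19 minus 91 days is 2030-11-20. That is a Wednesday, so no adjustment is needed.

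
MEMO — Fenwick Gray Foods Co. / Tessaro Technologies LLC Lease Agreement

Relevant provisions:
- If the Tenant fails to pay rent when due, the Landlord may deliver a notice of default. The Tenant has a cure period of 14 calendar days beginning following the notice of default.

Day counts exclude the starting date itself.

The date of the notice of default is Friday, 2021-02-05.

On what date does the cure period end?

The last day of the cure period: 14 calendar days after 2021-02-05 is 2021-02-19.

2021-02-19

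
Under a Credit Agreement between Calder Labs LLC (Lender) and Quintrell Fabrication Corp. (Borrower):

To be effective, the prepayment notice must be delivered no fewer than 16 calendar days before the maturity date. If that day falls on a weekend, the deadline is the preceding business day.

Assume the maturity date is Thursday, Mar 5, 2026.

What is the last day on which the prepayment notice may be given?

Feb 17, 2026

Mar 5, 2026 minus 16 days is Feb 17, 2026. That is a Tuesday, so no adjustment is needed.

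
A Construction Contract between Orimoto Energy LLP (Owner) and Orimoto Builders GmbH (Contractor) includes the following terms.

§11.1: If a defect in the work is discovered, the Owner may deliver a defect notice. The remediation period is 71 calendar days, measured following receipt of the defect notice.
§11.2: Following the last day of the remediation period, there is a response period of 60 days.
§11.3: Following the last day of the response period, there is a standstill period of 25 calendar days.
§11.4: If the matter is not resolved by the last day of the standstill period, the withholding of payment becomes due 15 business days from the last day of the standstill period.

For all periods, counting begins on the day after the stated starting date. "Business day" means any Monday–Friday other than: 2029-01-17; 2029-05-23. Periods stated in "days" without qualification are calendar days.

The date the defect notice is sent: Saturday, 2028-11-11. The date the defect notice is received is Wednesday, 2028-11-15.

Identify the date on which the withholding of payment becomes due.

2029-05-11

The last day of the remediation period: 2028-11-15 + 71 days = 2029-01-25.
Adding 60 calendar days to 2029-01-25 gives 2029-03-26, which is the last day of the response period.
The last day of the standstill period: 2029-03-26 + 25 days = 2029-04-20.
From Friday, 2029-04-20, 15 business days (Apr 23, Apr 24, Apr 25, Apr 26, …, May 9, May 10, May 11, skipping weekends) brings us to Friday, 2029-05-11, which is the date on which the withholding of payment becomes due.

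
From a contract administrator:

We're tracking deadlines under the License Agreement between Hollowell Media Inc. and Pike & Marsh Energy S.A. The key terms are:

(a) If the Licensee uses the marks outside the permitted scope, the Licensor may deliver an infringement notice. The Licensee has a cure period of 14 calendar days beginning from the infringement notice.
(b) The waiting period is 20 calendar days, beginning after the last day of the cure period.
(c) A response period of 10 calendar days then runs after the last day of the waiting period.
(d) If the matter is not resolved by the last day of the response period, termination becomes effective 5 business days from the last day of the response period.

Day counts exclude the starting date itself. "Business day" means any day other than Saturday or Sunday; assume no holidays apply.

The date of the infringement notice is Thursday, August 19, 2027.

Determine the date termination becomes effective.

The last day of the cure period: 14 calendar days after August 19, 2027 is September 2, 2027.
The last day of the waiting period: September 2, 2027 + 20 days = September 22, 2027.
Adding 10 calendar days to September 22, 2027 gives October 2, 2027, which is the last day of the response period.
The date termination becomes effective: counting 5 business days from Saturday, October 2, 2027 (Oct 4, Oct 5, Oct 6, Oct 7, Oct 8, skipping weekends) reaches Friday, October 8, 2027.

October 8, 2027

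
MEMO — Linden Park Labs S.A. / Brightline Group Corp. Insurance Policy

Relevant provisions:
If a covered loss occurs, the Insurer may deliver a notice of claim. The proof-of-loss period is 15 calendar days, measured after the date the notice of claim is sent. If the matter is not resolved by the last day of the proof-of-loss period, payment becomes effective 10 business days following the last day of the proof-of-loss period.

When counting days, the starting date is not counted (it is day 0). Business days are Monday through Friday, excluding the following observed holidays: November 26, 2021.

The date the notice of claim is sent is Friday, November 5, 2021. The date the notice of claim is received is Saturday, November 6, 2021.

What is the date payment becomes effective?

December 6, 2021

The last day of the proof-of-loss period: November 5, 2021 + 15 days = November 20, 2021.
The date payment becomes effective: 10 business days after Saturday, November 20, 2021, skipping weekends and the listed holiday on Nov 26 — Nov 22, Nov 23, Nov 24, Nov 25, Nov 29, Nov 30, Dec 1, Dec 2, Dec 3, Dec 6 — lands on Monday, December 6, 2021.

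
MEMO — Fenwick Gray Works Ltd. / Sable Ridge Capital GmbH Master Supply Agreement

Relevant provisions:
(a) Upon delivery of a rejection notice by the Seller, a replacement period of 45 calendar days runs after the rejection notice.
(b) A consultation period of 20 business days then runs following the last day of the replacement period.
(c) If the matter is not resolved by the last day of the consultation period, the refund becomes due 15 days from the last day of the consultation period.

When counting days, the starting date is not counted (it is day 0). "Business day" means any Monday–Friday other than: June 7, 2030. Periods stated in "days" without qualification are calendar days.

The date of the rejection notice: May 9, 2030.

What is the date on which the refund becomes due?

Adding 45 calendar days to May 9, 2030 gives June 23, 2030, which is the last day of the replacement period.
From Sunday, June 23, 2030, 20 business days (Jun 24, Jun 25, Jun 26, Jun 27, …, Jul 17, Jul 18, Jul 19, skipping weekends) brings us to Friday, July 19, 2030, which is the last day of the consultation period.
The date on which the refund becomes due: 15 calendar days after July 19, 2030 is August 3, 2030.

August 3, 2030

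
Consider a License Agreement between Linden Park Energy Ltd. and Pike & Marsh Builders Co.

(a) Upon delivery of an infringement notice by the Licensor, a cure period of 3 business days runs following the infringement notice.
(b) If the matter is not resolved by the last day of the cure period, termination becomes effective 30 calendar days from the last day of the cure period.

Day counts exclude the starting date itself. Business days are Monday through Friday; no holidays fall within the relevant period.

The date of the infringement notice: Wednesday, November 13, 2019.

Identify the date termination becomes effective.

December 18, 2019

The last day of the cure period: 3 business days after Wednesday, November 13, 2019, skipping weekends — Nov 14, Nov 15, Nov 18 — lands on Monday, November 18, 2019.
Adding 30 calendar days to November 18, 2019 gives December 18, 2019, which is the date termination becomes effective.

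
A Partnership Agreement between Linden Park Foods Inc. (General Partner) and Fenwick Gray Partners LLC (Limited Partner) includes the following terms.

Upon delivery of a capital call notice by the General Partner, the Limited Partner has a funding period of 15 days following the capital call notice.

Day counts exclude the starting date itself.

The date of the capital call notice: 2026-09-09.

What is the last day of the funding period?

2026-09-24

The last day of the funding period: 2026-09-09 + 15 days = 2026-09-24.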